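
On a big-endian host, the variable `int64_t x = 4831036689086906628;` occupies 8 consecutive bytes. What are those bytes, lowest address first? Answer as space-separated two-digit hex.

4831036689086906628 in hexadecimal, padded to 64 bits, is 0x430B4A45D5E78104.
Split into bytes (most-significant first): 43 0B 4A 45 D5 E7 81 04.
Big-endian stores the most-significant byte at the lowest address.
So the memory order matches the most-significant-first order: 43 0B 4A 45 D5 E7 81 04.

43 0B 4A 45 D5 E7 81 04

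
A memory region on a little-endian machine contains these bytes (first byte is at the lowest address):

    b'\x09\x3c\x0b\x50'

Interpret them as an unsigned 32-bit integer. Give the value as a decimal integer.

In little-endian order the low byte comes first in memory.
Reassemble most-significant byte first: 50 0B 3C 09 → 0x500B3C09.
0x500B3C09 = 1342913545.

1342913545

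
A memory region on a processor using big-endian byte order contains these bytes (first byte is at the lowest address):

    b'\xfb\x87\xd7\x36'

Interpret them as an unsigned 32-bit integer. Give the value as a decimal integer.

4219983670

Big-endian: lowest address holds the most-significant byte.
The bytes are already most-significant first: 0xFB87D736.
0xFB87D736 = 4219983670.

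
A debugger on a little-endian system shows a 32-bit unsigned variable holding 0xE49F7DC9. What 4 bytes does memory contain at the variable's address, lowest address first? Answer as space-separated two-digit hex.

C9 7D 9F E4

Split into bytes (most-significant first): E4 9F 7D C9.
Little-endian: lowest address holds the least-significant byte.
So at ascending addresses the bytes are C9 7D 9F E4.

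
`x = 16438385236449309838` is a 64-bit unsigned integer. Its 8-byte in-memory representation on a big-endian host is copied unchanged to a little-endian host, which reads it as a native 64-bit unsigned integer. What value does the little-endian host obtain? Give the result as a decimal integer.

10246980233527828708

16438385236449309838 in 64-bit hexadecimal is 0xE420E0473B96348E.
Stored big-endian, the bytes at ascending addresses are E4 20 E0 47 3B 96 34 8E.
Read back as little-endian, the first byte is least significant, giving 0x8E34963B47E020E4.
0x8E34963B47E020E4 = 10246980233527828708.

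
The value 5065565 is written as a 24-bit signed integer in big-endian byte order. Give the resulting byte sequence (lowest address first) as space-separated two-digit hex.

5065565 in hexadecimal, padded to 24 bits, is 0x4D4B5D.
Split into bytes (most-significant first): 4D 4B 5D.
In big-endian order the high byte comes first in memory.
So the memory order matches the most-significant-first order: 4D 4B 5D.

4D 4B 5D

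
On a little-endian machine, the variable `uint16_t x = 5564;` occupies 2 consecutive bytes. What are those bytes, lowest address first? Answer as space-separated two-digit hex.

BC 15

5564 in hexadecimal, padded to 16 bits, is 0x15BC.
Split into bytes (most-significant first): 15 BC.
Little-endian: lowest address holds the least-significant byte.
So at ascending addresses the bytes are BC 15.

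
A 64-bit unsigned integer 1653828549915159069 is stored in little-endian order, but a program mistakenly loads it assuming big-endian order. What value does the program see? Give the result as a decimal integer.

1653828549915159069 in 64-bit hexadecimal is 0x16F3944DC517AA1D.
Stored little-endian, the bytes at ascending addresses are 1D AA 17 C5 4D 94 F3 16.
Read back as big-endian, the last byte is least significant, giving 0x1DAA17C54D94F316.
0x1DAA17C54D94F316 = 2137547109318325014.

2137547109318325014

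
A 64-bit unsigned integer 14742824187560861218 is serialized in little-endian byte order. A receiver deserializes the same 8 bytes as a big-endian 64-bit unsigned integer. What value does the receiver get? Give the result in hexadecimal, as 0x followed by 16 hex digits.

14742824187560861218 in 64-bit hexadecimal is 0xCC99087CDD9A1E22.
Stored little-endian, the bytes at ascending addresses are 22 1E 9A DD 7C 08 99 CC.
Read back as big-endian, the last byte is least significant, giving 0x221E9ADD7C0899CC.

0x221E9ADD7C0899CC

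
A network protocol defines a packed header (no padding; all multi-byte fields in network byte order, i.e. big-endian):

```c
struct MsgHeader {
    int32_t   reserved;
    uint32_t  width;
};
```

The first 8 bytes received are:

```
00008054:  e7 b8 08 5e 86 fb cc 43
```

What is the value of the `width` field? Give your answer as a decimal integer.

`width` follows `reserved` (4 bytes), so it starts at byte offset 4 and occupies 4 bytes.
Bytes at offsets 4..7: 86 FB CC 43.
In big-endian order the high byte comes first in memory.
The bytes are already most-significant first: 0x86FBCC43.
0x86FBCC43 = 2264648771.

2264648771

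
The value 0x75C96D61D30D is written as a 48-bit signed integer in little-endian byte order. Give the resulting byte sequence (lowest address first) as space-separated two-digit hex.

0D D3 61 6D C9 75

Split into bytes (most-significant first): 75 C9 6D 61 D3 0D.
Little-endian stores the least-significant byte at the lowest address.
So at ascending addresses the bytes are 0D D3 61 6D C9 75.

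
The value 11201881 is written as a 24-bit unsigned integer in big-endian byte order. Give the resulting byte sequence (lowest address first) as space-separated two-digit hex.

AA ED 59

11201881 in hexadecimal, padded to 24 bits, is 0xAAED59.
Split into bytes (most-significant first): AA ED 59.
Big-endian stores the most-significant byte at the lowest address.
So the memory order matches the most-significant-first order: AA ED 59.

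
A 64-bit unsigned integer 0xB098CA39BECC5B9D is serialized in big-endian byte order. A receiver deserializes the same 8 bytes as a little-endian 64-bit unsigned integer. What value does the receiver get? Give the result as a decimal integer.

11338881604220786864

Stored big-endian, the bytes at ascending addresses are B0 98 CA 39 BE CC 5B 9D.
Read back as little-endian, the first byte is least significant, giving 0x9D5BCCBE39CA98B0.
0x9D5BCCBE39CA98B0 = 11338881604220786864.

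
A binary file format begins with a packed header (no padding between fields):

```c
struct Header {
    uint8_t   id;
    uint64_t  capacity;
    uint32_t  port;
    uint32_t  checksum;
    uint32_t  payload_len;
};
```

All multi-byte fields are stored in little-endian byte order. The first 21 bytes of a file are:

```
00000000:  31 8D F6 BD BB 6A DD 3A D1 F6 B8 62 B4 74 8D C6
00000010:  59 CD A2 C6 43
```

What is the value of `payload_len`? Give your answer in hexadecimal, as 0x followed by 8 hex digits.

0x43C6A2CD

`payload_len` follows `id` (1 B), `capacity` (8 B), `port` (4 B), `checksum` (4 B), so it starts at offset 1 + 8 + 4 + 4 = 17 and occupies 4 bytes.
Bytes at offsets 17..20: CD A2 C6 43.
In little-endian order the low byte comes first in memory.
Reassemble most-significant byte first: 43 C6 A2 CD → 0x43C6A2CD.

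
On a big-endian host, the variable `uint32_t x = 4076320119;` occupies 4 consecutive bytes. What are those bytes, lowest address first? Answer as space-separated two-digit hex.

F2 F7 B5 77

4076320119 in hexadecimal, padded to 32 bits, is 0xF2F7B577.
Split into bytes (most-significant first): F2 F7 B5 77.
In big-endian order the high byte comes first in memory.
So the memory order matches the most-significant-first order: F2 F7 B5 77.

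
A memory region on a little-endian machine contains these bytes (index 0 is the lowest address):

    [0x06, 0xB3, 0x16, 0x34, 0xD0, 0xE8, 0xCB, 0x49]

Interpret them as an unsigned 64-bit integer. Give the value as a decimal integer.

Little-endian stores the least-significant byte at the lowest address.
Reassemble most-significant byte first: 49 CB E8 D0 34 16 B3 06 → 0x49CBE8D03416B306.
0x49CBE8D03416B306 = 5317599765965746950.

5317599765965746950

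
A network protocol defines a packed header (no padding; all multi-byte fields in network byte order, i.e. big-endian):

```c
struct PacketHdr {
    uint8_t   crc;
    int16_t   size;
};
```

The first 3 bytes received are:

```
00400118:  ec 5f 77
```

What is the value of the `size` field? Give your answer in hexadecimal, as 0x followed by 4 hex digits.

`size` follows `crc` (1 byte), so it starts at byte offset 1 and occupies 2 bytes.
Bytes at offsets 1..2: 5F 77.
Big-endian stores the most-significant byte at the lowest address.
The bytes are already most-significant first: 0x5F77.

0x5F77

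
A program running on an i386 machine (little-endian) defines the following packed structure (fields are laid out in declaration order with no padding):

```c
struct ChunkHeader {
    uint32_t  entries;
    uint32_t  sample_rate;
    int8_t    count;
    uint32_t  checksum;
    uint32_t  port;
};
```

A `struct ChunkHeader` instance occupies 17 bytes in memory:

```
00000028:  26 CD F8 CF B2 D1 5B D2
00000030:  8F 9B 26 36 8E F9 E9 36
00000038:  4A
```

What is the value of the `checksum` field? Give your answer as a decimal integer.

2385913499

`checksum` follows `entries` (4 B), `sample_rate` (4 B), `count` (1 B), so it starts at offset 4 + 4 + 1 = 9 and occupies 4 bytes.
Bytes at offsets 9..12: 9B 26 36 8E.
Little-endian stores the least-significant byte at the lowest address.
Reassemble most-significant byte first: 8E 36 26 9B → 0x8E36269B.
0x8E36269B = 2385913499.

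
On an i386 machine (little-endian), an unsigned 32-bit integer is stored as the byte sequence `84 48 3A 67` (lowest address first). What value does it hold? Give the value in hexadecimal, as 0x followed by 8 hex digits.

0x673A4884

In little-endian order the low byte comes first in memory.
Reassemble most-significant byte first: 67 3A 48 84 → 0x673A4884.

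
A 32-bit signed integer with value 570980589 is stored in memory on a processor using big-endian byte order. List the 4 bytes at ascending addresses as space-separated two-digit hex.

22 08 78 ED

570980589 in hexadecimal, padded to 32 bits, is 0x220878ED.
Split into bytes (most-significant first): 22 08 78 ED.
Big-endian: lowest address holds the most-significant byte.
So the memory order matches the most-significant-first order: 22 08 78 ED.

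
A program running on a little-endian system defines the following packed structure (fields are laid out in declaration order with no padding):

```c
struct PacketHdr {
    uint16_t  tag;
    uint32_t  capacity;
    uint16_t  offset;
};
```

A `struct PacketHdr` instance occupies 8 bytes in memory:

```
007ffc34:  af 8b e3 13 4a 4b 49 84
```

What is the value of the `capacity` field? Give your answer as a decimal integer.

`capacity` follows `tag` (2 bytes), so it starts at byte offset 2 and occupies 4 bytes.
Bytes at offsets 2..5: E3 13 4A 4B.
In little-endian order the low byte comes first in memory.
Reassemble most-significant byte first: 4B 4A 13 E3 → 0x4B4A13E3.
0x4B4A13E3 = 1263145955.

1263145955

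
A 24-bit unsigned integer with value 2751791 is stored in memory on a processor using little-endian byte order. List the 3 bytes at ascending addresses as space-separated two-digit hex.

2751791 in hexadecimal, padded to 24 bits, is 0x29FD2F.
Split into bytes (most-significant first): 29 FD 2F.
Little-endian: lowest address holds the least-significant byte.
So at ascending addresses the bytes are 2F FD 29.

2F FD 29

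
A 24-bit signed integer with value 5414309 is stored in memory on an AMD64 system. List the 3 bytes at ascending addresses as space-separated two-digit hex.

A5 9D 52

5414309 in hexadecimal, padded to 24 bits, is 0x529DA5.
Split into bytes (most-significant first): 52 9D A5.
Little-endian: lowest address holds the least-significant byte.
So at ascending addresses the bytes are A5 9D 52.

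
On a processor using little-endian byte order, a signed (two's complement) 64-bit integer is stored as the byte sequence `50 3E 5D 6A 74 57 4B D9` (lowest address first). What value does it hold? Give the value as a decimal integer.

In little-endian order the low byte comes first in memory.
Reassemble most-significant byte first: D9 4B 57 74 6A 5D 3E 50 → 0xD94B57746A5D3E50.
Top bit is set, so as a signed 64-bit value this is 0xD94B57746A5D3E50 − 2^64 = -2789039386713571760.

-2789039386713571760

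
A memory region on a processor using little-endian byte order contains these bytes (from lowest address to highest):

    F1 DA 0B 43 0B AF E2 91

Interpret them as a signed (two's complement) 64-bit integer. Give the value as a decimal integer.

In little-endian order the low byte comes first in memory.
Reassemble most-significant byte first: 91 E2 AF 0B 43 0B DA F1 → 0x91E2AF0B430BDAF1.
Top bit is set, so as a signed 64-bit value this is 0x91E2AF0B430BDAF1 − 2^64 = -7934587130569041167.

-7934587130569041167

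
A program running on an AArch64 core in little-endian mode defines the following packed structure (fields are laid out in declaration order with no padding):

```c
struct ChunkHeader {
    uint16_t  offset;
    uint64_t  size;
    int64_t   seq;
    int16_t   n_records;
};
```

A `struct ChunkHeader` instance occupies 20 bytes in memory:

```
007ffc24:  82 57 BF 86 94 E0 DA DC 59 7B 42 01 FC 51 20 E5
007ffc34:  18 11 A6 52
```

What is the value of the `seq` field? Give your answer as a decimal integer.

`seq` follows `offset` (2 B), `size` (8 B), so it starts at offset 2 + 8 = 10 and occupies 8 bytes.
Bytes at offsets 10..17: 42 01 FC 51 20 E5 18 11.
Little-endian: lowest address holds the least-significant byte.
Reassemble most-significant byte first: 11 18 E5 20 51 FC 01 42 → 0x1118E52051FC0142.
0x1118E52051FC0142 = 1231986425063014722.

1231986425063014722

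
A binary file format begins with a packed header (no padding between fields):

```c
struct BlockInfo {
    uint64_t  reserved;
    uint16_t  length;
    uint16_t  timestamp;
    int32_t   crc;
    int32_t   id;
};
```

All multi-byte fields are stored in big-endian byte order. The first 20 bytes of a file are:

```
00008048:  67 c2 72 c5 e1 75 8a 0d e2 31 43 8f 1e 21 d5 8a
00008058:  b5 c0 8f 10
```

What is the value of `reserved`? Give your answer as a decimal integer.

7476664525605145101

`reserved` is the first field, at byte offset 0, occupying 8 bytes.
Bytes at offsets 0..7: 67 C2 72 C5 E1 75 8A 0D.
Big-endian stores the most-significant byte at the lowest address.
The bytes are already most-significant first: 0x67C272C5E1758A0D.
0x67C272C5E1758A0D = 7476664525605145101.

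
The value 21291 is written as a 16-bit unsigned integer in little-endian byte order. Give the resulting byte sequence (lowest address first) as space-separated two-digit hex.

21291 in hexadecimal, padded to 16 bits, is 0x532B.
Split into bytes (most-significant first): 53 2B.
Little-endian stores the least-significant byte at the lowest address.
So at ascending addresses the bytes are 2B 53.

2B 53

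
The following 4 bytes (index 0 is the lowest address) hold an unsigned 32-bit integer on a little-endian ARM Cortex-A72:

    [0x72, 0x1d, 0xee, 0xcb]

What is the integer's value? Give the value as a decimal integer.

Little-endian: lowest address holds the least-significant byte.
Reassemble most-significant byte first: CB EE 1D 72 → 0xCBEE1D72.
0xCBEE1D72 = 3421379954.

3421379954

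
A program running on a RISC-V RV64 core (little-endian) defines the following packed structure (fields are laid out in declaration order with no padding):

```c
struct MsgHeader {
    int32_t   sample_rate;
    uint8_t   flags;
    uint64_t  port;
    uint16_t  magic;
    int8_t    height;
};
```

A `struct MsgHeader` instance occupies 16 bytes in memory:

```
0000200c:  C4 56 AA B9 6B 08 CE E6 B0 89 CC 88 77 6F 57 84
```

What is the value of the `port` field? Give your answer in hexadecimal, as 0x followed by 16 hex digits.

0x7788CC89B0E6CE08

`port` follows `sample_rate` (4 B), `flags` (1 B), so it starts at offset 4 + 1 = 5 and occupies 8 bytes.
Bytes at offsets 5..12: 08 CE E6 B0 89 CC 88 77.
Little-endian: lowest address holds the least-significant byte.
Reassemble most-significant byte first: 77 88 CC 89 B0 E6 CE 08 → 0x7788CC89B0E6CE08.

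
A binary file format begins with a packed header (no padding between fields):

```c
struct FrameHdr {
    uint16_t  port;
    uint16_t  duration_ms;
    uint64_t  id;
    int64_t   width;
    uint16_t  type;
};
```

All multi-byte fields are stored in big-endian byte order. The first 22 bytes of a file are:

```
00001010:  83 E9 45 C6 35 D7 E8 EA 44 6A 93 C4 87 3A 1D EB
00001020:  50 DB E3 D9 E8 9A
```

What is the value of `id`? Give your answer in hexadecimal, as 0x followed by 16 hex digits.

`id` follows `port` (2 B), `duration_ms` (2 B), so it starts at offset 2 + 2 = 4 and occupies 8 bytes.
Bytes at offsets 4..11: 35 D7 E8 EA 44 6A 93 C4.
Big-endian: lowest address holds the most-significant byte.
The bytes are already most-significant first: 0x35D7E8EA446A93C4.

0x35D7E8EA446A93C4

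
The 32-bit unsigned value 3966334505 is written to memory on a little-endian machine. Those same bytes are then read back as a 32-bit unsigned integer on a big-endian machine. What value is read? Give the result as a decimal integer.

695626220

3966334505 in 32-bit hexadecimal is 0xEC697629.
Stored little-endian, the bytes at ascending addresses are 29 76 69 EC.
Read back as big-endian, the last byte is least significant, giving 0x297669EC.
0x297669EC = 695626220.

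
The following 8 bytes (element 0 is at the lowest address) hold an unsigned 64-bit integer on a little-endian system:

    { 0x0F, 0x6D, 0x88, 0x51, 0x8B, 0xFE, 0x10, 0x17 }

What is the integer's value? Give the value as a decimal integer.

1662108136821517583

Little-endian stores the least-significant byte at the lowest address.
Reassemble most-significant byte first: 17 10 FE 8B 51 88 6D 0F → 0x1710FE8B51886D0F.
0x1710FE8B51886D0F = 1662108136821517583.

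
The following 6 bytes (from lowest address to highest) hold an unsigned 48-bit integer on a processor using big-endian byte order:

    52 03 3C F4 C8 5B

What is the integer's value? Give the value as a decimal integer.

90173861054555

Big-endian: lowest address holds the most-significant byte.
The bytes are already most-significant first: 0x52033CF4C85B.
0x52033CF4C85B = 90173861054555.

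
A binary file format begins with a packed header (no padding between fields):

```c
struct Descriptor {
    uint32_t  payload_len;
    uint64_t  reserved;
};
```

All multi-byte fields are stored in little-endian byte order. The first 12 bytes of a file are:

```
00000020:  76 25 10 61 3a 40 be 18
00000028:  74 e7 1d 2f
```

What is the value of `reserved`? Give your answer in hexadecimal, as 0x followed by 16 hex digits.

0x2F1DE77418BE403A

`reserved` follows `payload_len` (4 bytes), so it starts at byte offset 4 and occupies 8 bytes.
Bytes at offsets 4..11: 3A 40 BE 18 74 E7 1D 2F.
In little-endian order the low byte comes first in memory.
Reassemble most-significant byte first: 2F 1D E7 74 18 BE 40 3A → 0x2F1DE77418BE403A.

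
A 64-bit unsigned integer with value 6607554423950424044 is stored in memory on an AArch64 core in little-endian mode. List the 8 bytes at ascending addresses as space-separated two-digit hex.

EC 37 A0 81 BD BF B2 5B

6607554423950424044 in hexadecimal, padded to 64 bits, is 0x5BB2BFBD81A037EC.
Split into bytes (most-significant first): 5B B2 BF BD 81 A0 37 EC.
Little-endian stores the least-significant byte at the lowest address.
So at ascending addresses the bytes are EC 37 A0 81 BD BF B2 5B.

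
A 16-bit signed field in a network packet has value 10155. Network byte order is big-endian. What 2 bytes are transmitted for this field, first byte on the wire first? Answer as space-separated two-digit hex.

10155 in hexadecimal, padded to 16 bits, is 0x27AB.
Split into bytes (most-significant first): 27 AB.
Big-endian: lowest address holds the most-significant byte.
So the memory order matches the most-significant-first order: 27 AB.

27 AB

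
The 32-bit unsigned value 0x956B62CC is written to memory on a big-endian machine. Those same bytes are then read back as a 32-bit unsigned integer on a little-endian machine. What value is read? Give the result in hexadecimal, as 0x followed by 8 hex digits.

0xCC626B95

Stored big-endian, the bytes at ascending addresses are 95 6B 62 CC.
Read back as little-endian, the first byte is least significant, giving 0xCC626B95.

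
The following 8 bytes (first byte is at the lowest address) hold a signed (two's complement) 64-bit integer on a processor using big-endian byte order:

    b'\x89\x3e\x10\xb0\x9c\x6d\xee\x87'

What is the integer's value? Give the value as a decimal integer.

-8557383891232625017

Big-endian: lowest address holds the most-significant byte.
The bytes are already most-significant first: 0x893E10B09C6DEE87.
Top bit is set, so as a signed 64-bit value this is 0x893E10B09C6DEE87 − 2^64 = -8557383891232625017.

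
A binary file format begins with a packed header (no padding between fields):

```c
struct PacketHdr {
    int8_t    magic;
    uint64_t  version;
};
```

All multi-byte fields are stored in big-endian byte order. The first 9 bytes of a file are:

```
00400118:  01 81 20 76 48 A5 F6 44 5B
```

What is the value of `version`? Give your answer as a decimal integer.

`version` follows `magic` (1 byte), so it starts at byte offset 1 and occupies 8 bytes.
Bytes at offsets 1..8: 81 20 76 48 A5 F6 44 5B.
Big-endian stores the most-significant byte at the lowest address.
The bytes are already most-significant first: 0x81207648A5F6445B.
0x81207648A5F6445B = 9304566884541547611.

9304566884541547611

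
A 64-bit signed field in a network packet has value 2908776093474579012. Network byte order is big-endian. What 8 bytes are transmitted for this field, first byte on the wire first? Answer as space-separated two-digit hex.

28 5E 0C 72 16 B3 62 44

2908776093474579012 in hexadecimal, padded to 64 bits, is 0x285E0C7216B36244.
Split into bytes (most-significant first): 28 5E 0C 72 16 B3 62 44.
Big-endian stores the most-significant byte at the lowest address.
So the memory order matches the most-significant-first order: 28 5E 0C 72 16 B3 62 44.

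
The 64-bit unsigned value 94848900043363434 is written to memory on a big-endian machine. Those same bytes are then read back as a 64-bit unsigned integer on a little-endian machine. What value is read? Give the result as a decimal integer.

94848900043363434 in 64-bit hexadecimal is 0x0150F892726BD46A.
Stored big-endian, the bytes at ascending addresses are 01 50 F8 92 72 6B D4 6A.
Read back as little-endian, the first byte is least significant, giving 0x6AD46B7292F85001.
0x6AD46B7292F85001 = 7697895802919211009.

7697895802919211009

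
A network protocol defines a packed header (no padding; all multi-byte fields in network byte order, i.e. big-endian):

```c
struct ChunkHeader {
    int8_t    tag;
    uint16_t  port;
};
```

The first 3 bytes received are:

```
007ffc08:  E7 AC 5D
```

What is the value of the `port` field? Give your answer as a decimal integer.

44125

`port` follows `tag` (1 byte), so it starts at byte offset 1 and occupies 2 bytes.
Bytes at offsets 1..2: AC 5D.
In big-endian order the high byte comes first in memory.
The bytes are already most-significant first: 0xAC5D.
0xAC5D = 44125.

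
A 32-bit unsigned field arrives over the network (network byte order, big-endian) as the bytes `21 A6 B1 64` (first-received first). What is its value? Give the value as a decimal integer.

Big-endian: lowest address holds the most-significant byte.
The bytes are already most-significant first: 0x21A6B164.
0x21A6B164 = 564572516.

564572516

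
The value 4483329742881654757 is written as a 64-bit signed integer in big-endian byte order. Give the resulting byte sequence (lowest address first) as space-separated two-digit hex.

3E 37 FC A5 BF 67 87 E5

4483329742881654757 in hexadecimal, padded to 64 bits, is 0x3E37FCA5BF6787E5.
Split into bytes (most-significant first): 3E 37 FC A5 BF 67 87 E5.
In big-endian order the high byte comes first in memory.
So the memory order matches the most-significant-first order: 3E 37 FC A5 BF 67 87 E5.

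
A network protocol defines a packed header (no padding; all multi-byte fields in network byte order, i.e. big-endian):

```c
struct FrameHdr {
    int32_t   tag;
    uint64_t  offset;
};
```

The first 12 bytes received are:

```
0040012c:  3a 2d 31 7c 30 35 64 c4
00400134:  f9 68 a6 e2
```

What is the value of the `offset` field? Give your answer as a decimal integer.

3473793484746958562

`offset` follows `tag` (4 bytes), so it starts at byte offset 4 and occupies 8 bytes.
Bytes at offsets 4..11: 30 35 64 C4 F9 68 A6 E2.
Big-endian: lowest address holds the most-significant byte.
The bytes are already most-significant first: 0x303564C4F968A6E2.
0x303564C4F968A6E2 = 3473793484746958562.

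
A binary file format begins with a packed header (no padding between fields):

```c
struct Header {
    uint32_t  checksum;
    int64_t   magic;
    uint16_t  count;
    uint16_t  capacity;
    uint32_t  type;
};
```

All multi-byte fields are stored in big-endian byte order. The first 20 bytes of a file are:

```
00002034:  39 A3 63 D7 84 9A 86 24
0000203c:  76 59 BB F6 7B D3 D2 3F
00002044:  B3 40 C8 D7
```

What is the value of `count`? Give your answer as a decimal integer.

`count` follows `checksum` (4 B), `magic` (8 B), so it starts at offset 4 + 8 = 12 and occupies 2 bytes.
Bytes at offsets 12..13: 7B D3.
Big-endian stores the most-significant byte at the lowest address.
The bytes are already most-significant first: 0x7BD3.
0x7BD3 = 31699.

31699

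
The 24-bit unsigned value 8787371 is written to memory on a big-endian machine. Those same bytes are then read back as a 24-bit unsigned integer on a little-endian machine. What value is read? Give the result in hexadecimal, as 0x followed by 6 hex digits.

8787371 in 24-bit hexadecimal is 0x8615AB.
Stored big-endian, the bytes at ascending addresses are 86 15 AB.
Read back as little-endian, the first byte is least significant, giving 0xAB1586.

0xAB1586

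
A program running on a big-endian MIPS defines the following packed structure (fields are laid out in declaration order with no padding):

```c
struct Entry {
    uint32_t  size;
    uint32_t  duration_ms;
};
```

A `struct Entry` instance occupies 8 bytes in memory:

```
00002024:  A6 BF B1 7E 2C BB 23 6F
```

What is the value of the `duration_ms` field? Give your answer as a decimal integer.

`duration_ms` follows `size` (4 bytes), so it starts at byte offset 4 and occupies 4 bytes.
Bytes at offsets 4..7: 2C BB 23 6F.
In big-endian order the high byte comes first in memory.
The bytes are already most-significant first: 0x2CBB236F.
0x2CBB236F = 750461807.

750461807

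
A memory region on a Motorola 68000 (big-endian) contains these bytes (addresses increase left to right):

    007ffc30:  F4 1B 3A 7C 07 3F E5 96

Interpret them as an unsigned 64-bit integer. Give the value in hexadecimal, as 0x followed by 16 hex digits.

In big-endian order the high byte comes first in memory.
The bytes are already most-significant first: 0xF41B3A7C073FE596.

0xF41B3A7C073FE596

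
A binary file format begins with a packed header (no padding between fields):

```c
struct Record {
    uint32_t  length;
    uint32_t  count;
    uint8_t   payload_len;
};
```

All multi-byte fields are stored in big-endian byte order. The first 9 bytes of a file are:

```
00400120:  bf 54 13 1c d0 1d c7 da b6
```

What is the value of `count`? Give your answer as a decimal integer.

`count` follows `length` (4 bytes), so it starts at byte offset 4 and occupies 4 bytes.
Bytes at offsets 4..7: D0 1D C7 DA.
Big-endian: lowest address holds the most-significant byte.
The bytes are already most-significant first: 0xD01DC7DA.
0xD01DC7DA = 3491612634.

3491612634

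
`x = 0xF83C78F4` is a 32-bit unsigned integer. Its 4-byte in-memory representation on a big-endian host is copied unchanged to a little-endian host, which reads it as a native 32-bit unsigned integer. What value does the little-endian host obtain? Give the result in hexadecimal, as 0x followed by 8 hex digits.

Stored big-endian, the bytes at ascending addresses are F8 3C 78 F4.
Read back as little-endian, the first byte is least significant, giving 0xF4783CF8.

0xF4783CF8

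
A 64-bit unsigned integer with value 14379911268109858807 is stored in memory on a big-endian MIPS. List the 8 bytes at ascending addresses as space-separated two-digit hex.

C7 8F B5 1C 3D 53 37 F7

14379911268109858807 in hexadecimal, padded to 64 bits, is 0xC78FB51C3D5337F7.
Split into bytes (most-significant first): C7 8F B5 1C 3D 53 37 F7.
Big-endian stores the most-significant byte at the lowest address.
So the memory order matches the most-significant-first order: C7 8F B5 1C 3D 53 37 F7.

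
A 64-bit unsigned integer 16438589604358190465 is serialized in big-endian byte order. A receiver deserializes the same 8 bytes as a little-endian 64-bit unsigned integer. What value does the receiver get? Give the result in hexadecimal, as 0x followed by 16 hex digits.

16438589604358190465 in 64-bit hexadecimal is 0xE4219A265832F581.
Stored big-endian, the bytes at ascending addresses are E4 21 9A 26 58 32 F5 81.
Read back as little-endian, the first byte is least significant, giving 0x81F53258269A21E4.

0x81F53258269A21E4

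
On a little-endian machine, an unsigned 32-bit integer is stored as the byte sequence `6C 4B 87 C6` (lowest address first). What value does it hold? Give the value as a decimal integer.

Little-endian stores the least-significant byte at the lowest address.
Reassemble most-significant byte first: C6 87 4B 6C → 0xC6874B6C.
0xC6874B6C = 3330755436.

3330755436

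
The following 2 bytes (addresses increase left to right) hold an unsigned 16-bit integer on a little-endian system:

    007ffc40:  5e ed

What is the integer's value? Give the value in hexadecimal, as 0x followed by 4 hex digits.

In little-endian order the low byte comes first in memory.
Reassemble most-significant byte first: ED 5E → 0xED5E.

0xED5E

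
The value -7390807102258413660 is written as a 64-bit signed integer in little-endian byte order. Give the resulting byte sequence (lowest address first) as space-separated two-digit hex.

A4 FF 73 42 19 94 6E 99

Two's complement of -7390807102258413660 in 64 bits: 7390807102258413660 = 0x66916BE6BD8C005C; invert → 0x996E94194273FFA3; add 1 → 0x996E94194273FFA4.
Split into bytes (most-significant first): 99 6E 94 19 42 73 FF A4.
In little-endian order the low byte comes first in memory.
So at ascending addresses the bytes are A4 FF 73 42 19 94 6E 99.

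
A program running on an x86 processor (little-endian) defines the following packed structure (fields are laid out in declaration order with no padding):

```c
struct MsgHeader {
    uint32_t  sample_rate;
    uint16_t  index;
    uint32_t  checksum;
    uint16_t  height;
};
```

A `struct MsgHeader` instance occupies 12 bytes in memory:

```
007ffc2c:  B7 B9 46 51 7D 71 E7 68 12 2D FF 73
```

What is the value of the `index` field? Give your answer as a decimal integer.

29053

`index` follows `sample_rate` (4 bytes), so it starts at byte offset 4 and occupies 2 bytes.
Bytes at offsets 4..5: 7D 71.
Little-endian: lowest address holds the least-significant byte.
Reassemble most-significant byte first: 71 7D → 0x717D.
0x717D = 29053.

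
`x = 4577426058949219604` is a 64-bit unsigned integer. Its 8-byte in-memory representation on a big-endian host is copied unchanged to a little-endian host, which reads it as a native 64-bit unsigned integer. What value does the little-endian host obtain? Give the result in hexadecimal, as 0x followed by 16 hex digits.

0x14D54895BF48863F

4577426058949219604 in 64-bit hexadecimal is 0x3F8648BF9548D514.
Stored big-endian, the bytes at ascending addresses are 3F 86 48 BF 95 48 D5 14.
Read back as little-endian, the first byte is least significant, giving 0x14D54895BF48863F.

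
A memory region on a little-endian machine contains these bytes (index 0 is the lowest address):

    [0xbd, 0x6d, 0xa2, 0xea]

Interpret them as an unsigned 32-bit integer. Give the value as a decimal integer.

3936513469

Little-endian: lowest address holds the least-significant byte.
Reassemble most-significant byte first: EA A2 6D BD → 0xEAA26DBD.
0xEAA26DBD = 3936513469.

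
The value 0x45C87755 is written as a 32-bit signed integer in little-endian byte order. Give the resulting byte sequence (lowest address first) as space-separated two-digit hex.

Split into bytes (most-significant first): 45 C8 77 55.
Little-endian stores the least-significant byte at the lowest address.
So at ascending addresses the bytes are 55 77 C8 45.

55 77 C8 45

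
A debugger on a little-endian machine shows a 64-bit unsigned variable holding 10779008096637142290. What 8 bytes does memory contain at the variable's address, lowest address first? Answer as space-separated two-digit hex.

10779008096637142290 in hexadecimal, padded to 64 bits, is 0x9596BAC1171DC512.
Split into bytes (most-significant first): 95 96 BA C1 17 1D C5 12.
In little-endian order the low byte comes first in memory.
So at ascending addresses the bytes are 12 C5 1D 17 C1 BA 96 95.

12 C5 1D 17 C1 BA 96 95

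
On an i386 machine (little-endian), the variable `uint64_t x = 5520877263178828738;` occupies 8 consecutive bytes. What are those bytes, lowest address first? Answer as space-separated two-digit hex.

C2 0B 4E B8 9E 18 9E 4C

5520877263178828738 in hexadecimal, padded to 64 bits, is 0x4C9E189EB84E0BC2.
Split into bytes (most-significant first): 4C 9E 18 9E B8 4E 0B C2.
In little-endian order the low byte comes first in memory.
So at ascending addresses the bytes are C2 0B 4E B8 9E 18 9E 4C.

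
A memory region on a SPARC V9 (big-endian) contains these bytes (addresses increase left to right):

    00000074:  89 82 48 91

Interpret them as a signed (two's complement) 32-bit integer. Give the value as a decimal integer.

Big-endian stores the most-significant byte at the lowest address.
The bytes are already most-significant first: 0x89824891.
Top bit is set, so as a signed 32-bit value this is 0x89824891 − 2^32 = -1987950447.

-1987950447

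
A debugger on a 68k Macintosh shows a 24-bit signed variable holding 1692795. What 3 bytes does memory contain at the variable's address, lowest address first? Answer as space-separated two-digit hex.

1692795 in hexadecimal, padded to 24 bits, is 0x19D47B.
Split into bytes (most-significant first): 19 D4 7B.
Big-endian: lowest address holds the most-significant byte.
So the memory order matches the most-significant-first order: 19 D4 7B.

19 D4 7B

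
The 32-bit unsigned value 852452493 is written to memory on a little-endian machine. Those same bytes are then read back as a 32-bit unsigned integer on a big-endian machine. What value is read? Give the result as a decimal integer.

852452493 in 32-bit hexadecimal is 0x32CF648D.
Stored little-endian, the bytes at ascending addresses are 8D 64 CF 32.
Read back as big-endian, the last byte is least significant, giving 0x8D64CF32.
0x8D64CF32 = 2372194098.

2372194098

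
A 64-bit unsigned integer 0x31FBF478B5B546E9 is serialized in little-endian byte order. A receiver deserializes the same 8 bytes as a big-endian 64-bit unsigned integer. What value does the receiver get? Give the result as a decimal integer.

Stored little-endian, the bytes at ascending addresses are E9 46 B5 B5 78 F4 FB 31.
Read back as big-endian, the last byte is least significant, giving 0xE946B5B578F4FB31.
0xE946B5B578F4FB31 = 16809322450229984049.

16809322450229984049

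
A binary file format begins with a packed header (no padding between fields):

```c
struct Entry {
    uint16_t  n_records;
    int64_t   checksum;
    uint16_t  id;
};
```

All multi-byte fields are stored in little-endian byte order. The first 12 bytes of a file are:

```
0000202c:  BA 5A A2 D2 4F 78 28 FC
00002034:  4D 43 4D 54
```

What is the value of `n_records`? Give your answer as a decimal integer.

23226

`n_records` is the first field, at byte offset 0, occupying 2 bytes.
Bytes at offsets 0..1: BA 5A.
In little-endian order the low byte comes first in memory.
Reassemble most-significant byte first: 5A BA → 0x5ABA.
0x5ABA = 23226.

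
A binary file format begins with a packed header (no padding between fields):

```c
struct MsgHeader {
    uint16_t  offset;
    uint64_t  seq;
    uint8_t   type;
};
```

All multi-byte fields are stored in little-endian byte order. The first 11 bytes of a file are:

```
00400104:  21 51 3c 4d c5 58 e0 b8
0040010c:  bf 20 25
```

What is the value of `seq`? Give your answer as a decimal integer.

2359808003466939708

`seq` follows `offset` (2 bytes), so it starts at byte offset 2 and occupies 8 bytes.
Bytes at offsets 2..9: 3C 4D C5 58 E0 B8 BF 20.
Little-endian stores the least-significant byte at the lowest address.
Reassemble most-significant byte first: 20 BF B8 E0 58 C5 4D 3C → 0x20BFB8E058C54D3C.
0x20BFB8E058C54D3C = 2359808003466939708.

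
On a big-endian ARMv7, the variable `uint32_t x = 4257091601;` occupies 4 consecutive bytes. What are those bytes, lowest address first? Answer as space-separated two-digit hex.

FD BE 10 11

4257091601 in hexadecimal, padded to 32 bits, is 0xFDBE1011.
Split into bytes (most-significant first): FD BE 10 11.
In big-endian order the high byte comes first in memory.
So the memory order matches the most-significant-first order: FD BE 10 11.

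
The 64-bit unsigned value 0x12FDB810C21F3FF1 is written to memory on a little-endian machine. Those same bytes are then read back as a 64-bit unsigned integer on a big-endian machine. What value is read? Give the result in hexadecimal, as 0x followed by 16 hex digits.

0xF13F1FC210B8FD12

Stored little-endian, the bytes at ascending addresses are F1 3F 1F C2 10 B8 FD 12.
Read back as big-endian, the last byte is least significant, giving 0xF13F1FC210B8FD12.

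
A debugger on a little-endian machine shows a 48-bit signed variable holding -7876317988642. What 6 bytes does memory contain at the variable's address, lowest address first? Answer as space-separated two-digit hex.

Two's complement of -7876317988642 in 48 bits: 7876317988642 = 0x0729D922C722; invert → 0xF8D626DD38DD; add 1 → 0xF8D626DD38DE.
Split into bytes (most-significant first): F8 D6 26 DD 38 DE.
Little-endian stores the least-significant byte at the lowest address.
So at ascending addresses the bytes are DE 38 DD 26 D6 F8.

DE 38 DD 26 D6 F8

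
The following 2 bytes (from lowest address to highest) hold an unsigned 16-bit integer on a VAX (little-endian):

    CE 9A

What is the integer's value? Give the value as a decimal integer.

39630

Little-endian stores the least-significant byte at the lowest address.
Reassemble most-significant byte first: 9A CE → 0x9ACE.
0x9ACE = 39630.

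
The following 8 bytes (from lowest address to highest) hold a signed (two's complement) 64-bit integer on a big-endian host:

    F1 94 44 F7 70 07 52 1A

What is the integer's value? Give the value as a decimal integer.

Big-endian: lowest address holds the most-significant byte.
The bytes are already most-significant first: 0xF19444F77007521A.
Top bit is set, so as a signed 64-bit value this is 0xF19444F77007521A − 2^64 = -1039129784488603110.

-1039129784488603110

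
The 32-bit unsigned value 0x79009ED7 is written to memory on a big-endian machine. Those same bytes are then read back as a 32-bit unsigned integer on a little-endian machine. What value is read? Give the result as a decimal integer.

Stored big-endian, the bytes at ascending addresses are 79 00 9E D7.
Read back as little-endian, the first byte is least significant, giving 0xD79E0079.
0xD79E0079 = 3617456249.

3617456249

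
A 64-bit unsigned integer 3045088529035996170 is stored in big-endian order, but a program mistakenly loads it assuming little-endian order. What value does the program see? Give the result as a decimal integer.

3045088529035996170 in 64-bit hexadecimal is 0x2A4253E232CEAC0A.
Stored big-endian, the bytes at ascending addresses are 2A 42 53 E2 32 CE AC 0A.
Read back as little-endian, the first byte is least significant, giving 0x0AACCE32E253422A.
0x0AACCE32E253422A = 769216354314306090.

769216354314306090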